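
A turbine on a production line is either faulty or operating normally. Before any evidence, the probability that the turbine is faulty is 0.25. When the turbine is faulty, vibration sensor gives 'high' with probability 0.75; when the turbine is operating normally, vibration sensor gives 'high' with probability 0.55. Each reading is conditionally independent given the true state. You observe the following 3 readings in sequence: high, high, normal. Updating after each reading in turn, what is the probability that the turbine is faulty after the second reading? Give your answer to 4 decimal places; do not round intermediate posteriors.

0.3827

Apply Bayes' rule sequentially, carrying P(faulty) forward.
After 'high': P(faulty) = 0.75·0.2500 / (0.75·0.2500 + 0.55·0.7500) ≈ 0.3125
After 'high': P(faulty) = 0.75·0.3125 / (0.75·0.3125 + 0.55·0.6875) ≈ 0.3827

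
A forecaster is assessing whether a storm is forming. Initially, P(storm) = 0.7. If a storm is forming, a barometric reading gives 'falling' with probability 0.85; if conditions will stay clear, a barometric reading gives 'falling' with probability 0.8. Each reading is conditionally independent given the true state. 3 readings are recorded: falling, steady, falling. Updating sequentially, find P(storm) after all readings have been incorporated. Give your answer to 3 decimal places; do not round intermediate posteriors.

After 'falling': P(storm) = 0.85·0.7000 / (0.85·0.7000 + 0.8·0.3000) ≈ 0.7126
After 'steady': P(storm) = 0.15·0.7126 / (0.15·0.7126 + 0.2·0.2874) ≈ 0.6503
After 'falling': P(storm) = 0.85·0.6503 / (0.85·0.6503 + 0.8·0.3497) ≈ 0.6639

0.664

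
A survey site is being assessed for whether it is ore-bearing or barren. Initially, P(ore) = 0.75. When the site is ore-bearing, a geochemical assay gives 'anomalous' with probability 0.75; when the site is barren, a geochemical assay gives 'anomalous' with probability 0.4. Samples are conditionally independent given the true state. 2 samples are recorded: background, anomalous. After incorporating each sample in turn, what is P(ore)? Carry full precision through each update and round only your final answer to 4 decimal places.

Apply Bayes' rule sequentially, carrying P(ore) forward.
After 'background': P(ore) = 0.25·0.7500 / (0.25·0.7500 + 0.6·0.2500) ≈ 0.5556
After 'anomalous': P(ore) = 0.75·0.5556 / (0.75·0.5556 + 0.4·0.4444) ≈ 0.7009

0.7009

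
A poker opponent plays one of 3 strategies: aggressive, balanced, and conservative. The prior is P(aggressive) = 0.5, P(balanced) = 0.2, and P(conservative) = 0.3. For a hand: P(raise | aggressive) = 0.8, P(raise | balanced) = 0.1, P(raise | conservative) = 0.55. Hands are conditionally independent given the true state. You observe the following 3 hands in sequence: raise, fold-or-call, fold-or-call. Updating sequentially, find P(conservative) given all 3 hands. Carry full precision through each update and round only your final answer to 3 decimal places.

0.509

Each posterior becomes the prior for the next update.
After 'raise': normaliser = 0.8·0.5000 + 0.1·0.2000 + 0.55·0.3000; P(aggressive) ≈ 0.6838, P(balanced) ≈ 0.0342, P(conservative) ≈ 0.2821
After 'fold-or-call': normaliser = 0.2·0.6838 + 0.9·0.0342 + 0.45·0.2821; P(aggressive) ≈ 0.4644, P(balanced) ≈ 0.1045, P(conservative) ≈ 0.4311
After 'fold-or-call': normaliser = 0.2·0.4644 + 0.9·0.1045 + 0.45·0.4311; P(aggressive) ≈ 0.2439, P(balanced) ≈ 0.2469, P(conservative) ≈ 0.5092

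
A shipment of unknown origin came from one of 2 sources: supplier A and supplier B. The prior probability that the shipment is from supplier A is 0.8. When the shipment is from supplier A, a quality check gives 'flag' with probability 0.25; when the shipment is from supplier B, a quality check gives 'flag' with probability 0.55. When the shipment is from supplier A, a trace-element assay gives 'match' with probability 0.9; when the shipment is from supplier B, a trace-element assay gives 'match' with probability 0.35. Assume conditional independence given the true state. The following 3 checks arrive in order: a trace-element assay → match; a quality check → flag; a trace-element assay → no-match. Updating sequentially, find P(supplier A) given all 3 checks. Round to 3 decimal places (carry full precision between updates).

0.418

Each posterior becomes the prior for the next update.
After a trace-element assay='match': P(supplier A) = 0.9·0.8000 / (0.9·0.8000 + 0.35·0.2000) ≈ 0.9114
After a quality check='flag': P(supplier A) = 0.25·0.9114 / (0.25·0.9114 + 0.55·0.0886) ≈ 0.8238
After a trace-element assay='no-match': P(supplier A) = 0.1·0.8238 / (0.1·0.8238 + 0.65·0.1762) ≈ 0.4184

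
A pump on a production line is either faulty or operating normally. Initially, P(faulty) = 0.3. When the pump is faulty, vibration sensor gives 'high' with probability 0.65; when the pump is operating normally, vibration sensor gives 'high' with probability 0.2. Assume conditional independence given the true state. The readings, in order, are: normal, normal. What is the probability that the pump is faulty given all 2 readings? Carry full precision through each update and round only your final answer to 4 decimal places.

After 'normal': P(faulty) = 0.35·0.3000 / (0.35·0.3000 + 0.8·0.7000) ≈ 0.1579
After 'normal': P(faulty) = 0.35·0.1579 / (0.35·0.1579 + 0.8·0.8421) ≈ 0.0758

0.0758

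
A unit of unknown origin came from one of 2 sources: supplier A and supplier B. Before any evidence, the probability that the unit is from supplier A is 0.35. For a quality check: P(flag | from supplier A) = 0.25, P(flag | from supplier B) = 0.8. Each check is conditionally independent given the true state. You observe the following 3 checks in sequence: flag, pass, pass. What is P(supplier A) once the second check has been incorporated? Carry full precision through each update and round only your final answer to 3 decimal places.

After 'flag': P(supplier A) = 0.25·0.3500 / (0.25·0.3500 + 0.8·0.6500) ≈ 0.1440
After 'pass': P(supplier A) = 0.75·0.1440 / (0.75·0.1440 + 0.2·0.8560) ≈ 0.3869

0.387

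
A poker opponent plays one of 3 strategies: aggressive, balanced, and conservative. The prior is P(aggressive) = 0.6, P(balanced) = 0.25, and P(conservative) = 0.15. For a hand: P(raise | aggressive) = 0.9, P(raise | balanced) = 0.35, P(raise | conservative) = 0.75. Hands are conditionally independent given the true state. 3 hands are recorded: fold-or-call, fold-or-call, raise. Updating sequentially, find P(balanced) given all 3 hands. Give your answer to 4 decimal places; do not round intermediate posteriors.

0.7484

Each posterior becomes the prior for the next update.
After 'fold-or-call': normaliser = 0.1·0.6000 + 0.65·0.2500 + 0.25·0.1500; P(aggressive) ≈ 0.2308, P(balanced) ≈ 0.6250, P(conservative) ≈ 0.1442
After 'fold-or-call': normaliser = 0.1·0.2308 + 0.65·0.6250 + 0.25·0.1442; P(aggressive) ≈ 0.0496, P(balanced) ≈ 0.8729, P(conservative) ≈ 0.0775
After 'raise': normaliser = 0.9·0.0496 + 0.35·0.8729 + 0.75·0.0775; P(aggressive) ≈ 0.1093, P(balanced) ≈ 0.7484, P(conservative) ≈ 0.1423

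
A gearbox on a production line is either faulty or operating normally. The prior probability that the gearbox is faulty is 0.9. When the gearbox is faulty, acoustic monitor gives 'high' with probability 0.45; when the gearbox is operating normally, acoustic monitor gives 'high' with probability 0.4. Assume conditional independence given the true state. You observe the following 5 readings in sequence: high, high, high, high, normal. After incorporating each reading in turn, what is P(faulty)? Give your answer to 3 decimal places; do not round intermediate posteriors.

0.930

After 'high': P(faulty) = 0.45·0.9000 / (0.45·0.9000 + 0.4·0.1000) ≈ 0.9101
After 'high': P(faulty) = 0.45·0.9101 / (0.45·0.9101 + 0.4·0.0899) ≈ 0.9193
After 'high': P(faulty) = 0.45·0.9193 / (0.45·0.9193 + 0.4·0.0807) ≈ 0.9276
After 'high': P(faulty) = 0.45·0.9276 / (0.45·0.9276 + 0.4·0.0724) ≈ 0.9351
After 'normal': P(faulty) = 0.55·0.9351 / (0.55·0.9351 + 0.6·0.0649) ≈ 0.9297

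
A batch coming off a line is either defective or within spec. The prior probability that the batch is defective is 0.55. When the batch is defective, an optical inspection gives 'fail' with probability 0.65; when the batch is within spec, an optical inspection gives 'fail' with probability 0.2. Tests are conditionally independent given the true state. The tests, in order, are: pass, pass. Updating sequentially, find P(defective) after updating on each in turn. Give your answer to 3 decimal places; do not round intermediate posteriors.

0.190

After 'pass': P(defective) = 0.35·0.5500 / (0.35·0.5500 + 0.8·0.4500) ≈ 0.3484
After 'pass': P(defective) = 0.35·0.3484 / (0.35·0.3484 + 0.8·0.6516) ≈ 0.1896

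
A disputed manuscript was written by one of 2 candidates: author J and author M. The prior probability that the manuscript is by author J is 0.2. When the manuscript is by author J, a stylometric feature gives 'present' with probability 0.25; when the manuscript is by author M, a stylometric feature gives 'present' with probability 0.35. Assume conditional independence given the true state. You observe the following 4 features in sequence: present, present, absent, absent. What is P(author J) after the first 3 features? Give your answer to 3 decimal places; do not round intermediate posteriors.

0.128

After 'present': P(author J) = 0.25·0.2000 / (0.25·0.2000 + 0.35·0.8000) ≈ 0.1515
After 'present': P(author J) = 0.25·0.1515 / (0.25·0.1515 + 0.35·0.8485) ≈ 0.1131
After 'absent': P(author J) = 0.75·0.1131 / (0.75·0.1131 + 0.65·0.8869) ≈ 0.1283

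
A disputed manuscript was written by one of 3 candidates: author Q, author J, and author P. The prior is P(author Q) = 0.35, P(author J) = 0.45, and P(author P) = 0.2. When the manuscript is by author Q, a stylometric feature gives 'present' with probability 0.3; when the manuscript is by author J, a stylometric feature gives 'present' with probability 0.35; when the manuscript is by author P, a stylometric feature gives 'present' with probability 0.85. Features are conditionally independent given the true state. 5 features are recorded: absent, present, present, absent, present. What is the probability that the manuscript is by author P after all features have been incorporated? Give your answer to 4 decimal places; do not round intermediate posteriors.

After 'absent': normaliser = 0.7·0.3500 + 0.65·0.4500 + 0.15·0.2000; P(author Q) ≈ 0.4317, P(author J) ≈ 0.5154, P(author P) ≈ 0.0529
After 'present': normaliser = 0.3·0.4317 + 0.35·0.5154 + 0.85·0.0529; P(author Q) ≈ 0.3650, P(author J) ≈ 0.5084, P(author P) ≈ 0.1266
After 'present': normaliser = 0.3·0.3650 + 0.35·0.5084 + 0.85·0.1266; P(author Q) ≈ 0.2772, P(author J) ≈ 0.4504, P(author P) ≈ 0.2724
After 'absent': normaliser = 0.7·0.2772 + 0.65·0.4504 + 0.15·0.2724; P(author Q) ≈ 0.3677, P(author J) ≈ 0.5548, P(author P) ≈ 0.0775
After 'present': normaliser = 0.3·0.3677 + 0.35·0.5548 + 0.85·0.0775; P(author Q) ≈ 0.2979, P(author J) ≈ 0.5244, P(author P) ≈ 0.1778

0.1778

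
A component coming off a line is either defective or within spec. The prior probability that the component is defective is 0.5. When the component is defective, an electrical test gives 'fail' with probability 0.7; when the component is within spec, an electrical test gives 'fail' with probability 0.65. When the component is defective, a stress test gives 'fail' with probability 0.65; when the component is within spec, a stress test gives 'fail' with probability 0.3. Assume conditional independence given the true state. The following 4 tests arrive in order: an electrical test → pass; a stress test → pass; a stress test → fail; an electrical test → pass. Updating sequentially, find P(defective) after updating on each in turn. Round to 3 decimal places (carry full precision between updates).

0.443

After an electrical test='pass': P(defective) = 0.3·0.5000 / (0.3·0.5000 + 0.35·0.5000) ≈ 0.4615
After a stress test='pass': P(defective) = 0.35·0.4615 / (0.35·0.4615 + 0.7·0.5385) ≈ 0.3000
After a stress test='fail': P(defective) = 0.65·0.3000 / (0.65·0.3000 + 0.3·0.7000) ≈ 0.4815
After an electrical test='pass': P(defective) = 0.3·0.4815 / (0.3·0.4815 + 0.35·0.5185) ≈ 0.4432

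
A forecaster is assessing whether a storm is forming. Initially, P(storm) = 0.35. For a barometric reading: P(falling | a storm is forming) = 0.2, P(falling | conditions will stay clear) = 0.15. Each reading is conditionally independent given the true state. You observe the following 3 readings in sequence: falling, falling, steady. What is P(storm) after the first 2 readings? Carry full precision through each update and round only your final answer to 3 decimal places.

0.489

After 'falling': P(storm) = 0.2·0.3500 / (0.2·0.3500 + 0.15·0.6500) ≈ 0.4179
After 'falling': P(storm) = 0.2·0.4179 / (0.2·0.4179 + 0.15·0.5821) ≈ 0.4891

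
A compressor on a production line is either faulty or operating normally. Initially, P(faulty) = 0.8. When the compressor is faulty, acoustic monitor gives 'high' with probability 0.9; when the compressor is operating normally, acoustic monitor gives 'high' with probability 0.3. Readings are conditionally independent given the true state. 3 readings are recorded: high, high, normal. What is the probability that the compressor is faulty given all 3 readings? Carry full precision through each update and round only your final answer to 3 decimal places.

After 'high': P(faulty) = 0.9·0.8000 / (0.9·0.8000 + 0.3·0.2000) ≈ 0.9231
After 'high': P(faulty) = 0.9·0.9231 / (0.9·0.9231 + 0.3·0.0769) ≈ 0.9730
After 'normal': P(faulty) = 0.1·0.9730 / (0.1·0.9730 + 0.7·0.0270) ≈ 0.8372

0.837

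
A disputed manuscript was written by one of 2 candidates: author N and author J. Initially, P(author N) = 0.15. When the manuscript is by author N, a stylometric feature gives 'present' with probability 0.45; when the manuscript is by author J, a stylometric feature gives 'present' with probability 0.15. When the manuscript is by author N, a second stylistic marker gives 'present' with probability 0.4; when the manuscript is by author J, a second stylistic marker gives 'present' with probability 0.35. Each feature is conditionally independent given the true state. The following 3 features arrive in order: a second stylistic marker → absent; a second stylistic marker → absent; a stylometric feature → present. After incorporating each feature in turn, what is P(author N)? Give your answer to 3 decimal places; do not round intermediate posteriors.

After a second stylistic marker='absent': P(author N) = 0.6·0.1500 / (0.6·0.1500 + 0.65·0.8500) ≈ 0.1401
After a second stylistic marker='absent': P(author N) = 0.6·0.1401 / (0.6·0.1401 + 0.65·0.8599) ≈ 0.1307
After a stylometric feature='present': P(author N) = 0.45·0.1307 / (0.45·0.1307 + 0.15·0.8693) ≈ 0.3109

0.311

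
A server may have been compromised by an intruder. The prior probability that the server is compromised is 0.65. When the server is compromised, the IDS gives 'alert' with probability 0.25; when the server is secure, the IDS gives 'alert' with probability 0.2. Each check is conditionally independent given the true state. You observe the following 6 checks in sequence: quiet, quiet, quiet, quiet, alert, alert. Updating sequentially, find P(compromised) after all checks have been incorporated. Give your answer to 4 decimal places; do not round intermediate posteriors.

After 'quiet': P(compromised) = 0.75·0.6500 / (0.75·0.6500 + 0.8·0.3500) ≈ 0.6352
After 'quiet': P(compromised) = 0.75·0.6352 / (0.75·0.6352 + 0.8·0.3648) ≈ 0.6201
After 'quiet': P(compromised) = 0.75·0.6201 / (0.75·0.6201 + 0.8·0.3799) ≈ 0.6048
After 'quiet': P(compromised) = 0.75·0.6048 / (0.75·0.6048 + 0.8·0.3952) ≈ 0.5893
After 'alert': P(compromised) = 0.25·0.5893 / (0.25·0.5893 + 0.2·0.4107) ≈ 0.6420
After 'alert': P(compromised) = 0.25·0.6420 / (0.25·0.6420 + 0.2·0.3580) ≈ 0.6915

0.6915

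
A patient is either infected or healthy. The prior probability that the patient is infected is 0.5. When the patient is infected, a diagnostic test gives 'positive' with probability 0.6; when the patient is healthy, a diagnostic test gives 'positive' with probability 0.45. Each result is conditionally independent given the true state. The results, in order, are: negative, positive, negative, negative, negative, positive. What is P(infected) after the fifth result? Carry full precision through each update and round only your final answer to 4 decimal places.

After 'negative': P(infected) = 0.4·0.5000 / (0.4·0.5000 + 0.55·0.5000) ≈ 0.4211
After 'positive': P(infected) = 0.6·0.4211 / (0.6·0.4211 + 0.45·0.5789) ≈ 0.4923
After 'negative': P(infected) = 0.4·0.4923 / (0.4·0.4923 + 0.55·0.5077) ≈ 0.4136
After 'negative': P(infected) = 0.4·0.4136 / (0.4·0.4136 + 0.55·0.5864) ≈ 0.3390
After 'negative': P(infected) = 0.4·0.3390 / (0.4·0.3390 + 0.55·0.6610) ≈ 0.2717

0.2717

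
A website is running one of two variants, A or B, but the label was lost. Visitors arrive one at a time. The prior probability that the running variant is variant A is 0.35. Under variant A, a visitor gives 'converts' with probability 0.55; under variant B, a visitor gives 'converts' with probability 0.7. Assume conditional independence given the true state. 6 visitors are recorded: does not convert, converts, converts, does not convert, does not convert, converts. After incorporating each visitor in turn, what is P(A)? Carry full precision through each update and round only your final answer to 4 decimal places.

After 'does not convert': P(A) = 0.45·0.3500 / (0.45·0.3500 + 0.3·0.6500) ≈ 0.4468
After 'converts': P(A) = 0.55·0.4468 / (0.55·0.4468 + 0.7·0.5532) ≈ 0.3882
After 'converts': P(A) = 0.55·0.3882 / (0.55·0.3882 + 0.7·0.6118) ≈ 0.3327
After 'does not convert': P(A) = 0.45·0.3327 / (0.45·0.3327 + 0.3·0.6673) ≈ 0.4279
After 'does not convert': P(A) = 0.45·0.4279 / (0.45·0.4279 + 0.3·0.5721) ≈ 0.5287
After 'converts': P(A) = 0.55·0.5287 / (0.55·0.5287 + 0.7·0.4713) ≈ 0.4685

0.4685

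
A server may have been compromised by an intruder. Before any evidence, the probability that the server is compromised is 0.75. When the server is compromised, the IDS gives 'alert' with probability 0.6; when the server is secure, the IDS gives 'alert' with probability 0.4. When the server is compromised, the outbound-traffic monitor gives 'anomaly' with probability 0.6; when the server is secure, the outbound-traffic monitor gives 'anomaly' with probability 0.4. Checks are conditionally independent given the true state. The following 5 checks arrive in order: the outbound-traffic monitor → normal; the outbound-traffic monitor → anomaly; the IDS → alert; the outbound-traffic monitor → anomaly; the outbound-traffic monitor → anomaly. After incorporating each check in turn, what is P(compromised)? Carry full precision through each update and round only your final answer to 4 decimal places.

After the outbound-traffic monitor='normal': P(compromised) = 0.4·0.7500 / (0.4·0.7500 + 0.6·0.2500) ≈ 0.6667
After the outbound-traffic monitor='anomaly': P(compromised) = 0.6·0.6667 / (0.6·0.6667 + 0.4·0.3333) ≈ 0.7500
After the IDS='alert': P(compromised) = 0.6·0.7500 / (0.6·0.7500 + 0.4·0.2500) ≈ 0.8182
After the outbound-traffic monitor='anomaly': P(compromised) = 0.6·0.8182 / (0.6·0.8182 + 0.4·0.1818) ≈ 0.8710
After the outbound-traffic monitor='anomaly': P(compromised) = 0.6·0.8710 / (0.6·0.8710 + 0.4·0.1290) ≈ 0.9101

0.9101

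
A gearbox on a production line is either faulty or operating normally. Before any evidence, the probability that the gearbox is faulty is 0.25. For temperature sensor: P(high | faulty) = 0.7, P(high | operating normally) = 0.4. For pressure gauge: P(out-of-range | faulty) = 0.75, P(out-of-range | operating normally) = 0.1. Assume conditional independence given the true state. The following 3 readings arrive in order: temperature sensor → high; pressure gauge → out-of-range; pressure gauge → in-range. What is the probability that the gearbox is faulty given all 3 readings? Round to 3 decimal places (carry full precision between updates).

0.549

After temperature sensor='high': P(faulty) = 0.7·0.2500 / (0.7·0.2500 + 0.4·0.7500) ≈ 0.3684
After pressure gauge='out-of-range': P(faulty) = 0.75·0.3684 / (0.75·0.3684 + 0.1·0.6316) ≈ 0.8140
After pressure gauge='in-range': P(faulty) = 0.25·0.8140 / (0.25·0.8140 + 0.9·0.1860) ≈ 0.5486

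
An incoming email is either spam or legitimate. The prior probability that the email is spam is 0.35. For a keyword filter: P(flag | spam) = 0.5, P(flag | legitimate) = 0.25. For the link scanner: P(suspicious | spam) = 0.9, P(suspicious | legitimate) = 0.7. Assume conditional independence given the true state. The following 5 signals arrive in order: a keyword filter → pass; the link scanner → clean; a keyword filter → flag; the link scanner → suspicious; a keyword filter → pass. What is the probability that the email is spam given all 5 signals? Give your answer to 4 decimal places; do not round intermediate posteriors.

After a keyword filter='pass': P(spam) = 0.5·0.3500 / (0.5·0.3500 + 0.75·0.6500) ≈ 0.2642
After the link scanner='clean': P(spam) = 0.1·0.2642 / (0.1·0.2642 + 0.3·0.7358) ≈ 0.1069
After a keyword filter='flag': P(spam) = 0.5·0.1069 / (0.5·0.1069 + 0.25·0.8931) ≈ 0.1931
After the link scanner='suspicious': P(spam) = 0.9·0.1931 / (0.9·0.1931 + 0.7·0.8069) ≈ 0.2353
After a keyword filter='pass': P(spam) = 0.5·0.2353 / (0.5·0.2353 + 0.75·0.7647) ≈ 0.1702

0.1702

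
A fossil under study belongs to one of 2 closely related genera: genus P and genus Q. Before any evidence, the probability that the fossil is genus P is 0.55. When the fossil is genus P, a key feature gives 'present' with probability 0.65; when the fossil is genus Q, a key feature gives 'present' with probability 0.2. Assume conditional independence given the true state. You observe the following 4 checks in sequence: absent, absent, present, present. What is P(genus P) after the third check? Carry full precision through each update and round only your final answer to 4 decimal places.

0.4319

After 'absent': P(genus P) = 0.35·0.5500 / (0.35·0.5500 + 0.8·0.4500) ≈ 0.3484
After 'absent': P(genus P) = 0.35·0.3484 / (0.35·0.3484 + 0.8·0.6516) ≈ 0.1896
After 'present': P(genus P) = 0.65·0.1896 / (0.65·0.1896 + 0.2·0.8104) ≈ 0.4319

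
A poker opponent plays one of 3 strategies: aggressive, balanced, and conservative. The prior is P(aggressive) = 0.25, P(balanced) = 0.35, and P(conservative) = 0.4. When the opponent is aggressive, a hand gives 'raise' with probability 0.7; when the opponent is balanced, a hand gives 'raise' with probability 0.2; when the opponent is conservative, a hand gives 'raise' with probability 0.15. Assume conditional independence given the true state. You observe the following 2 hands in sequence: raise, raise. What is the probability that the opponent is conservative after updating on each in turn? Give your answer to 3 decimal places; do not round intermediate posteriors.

0.062

Apply Bayes' rule sequentially, carrying P(conservative) forward.
After 'raise': normaliser = 0.7·0.2500 + 0.2·0.3500 + 0.15·0.4000; P(aggressive) ≈ 0.5738, P(balanced) ≈ 0.2295, P(conservative) ≈ 0.1967
After 'raise': normaliser = 0.7·0.5738 + 0.2·0.2295 + 0.15·0.1967; P(aggressive) ≈ 0.8419, P(balanced) ≈ 0.0962, P(conservative) ≈ 0.0619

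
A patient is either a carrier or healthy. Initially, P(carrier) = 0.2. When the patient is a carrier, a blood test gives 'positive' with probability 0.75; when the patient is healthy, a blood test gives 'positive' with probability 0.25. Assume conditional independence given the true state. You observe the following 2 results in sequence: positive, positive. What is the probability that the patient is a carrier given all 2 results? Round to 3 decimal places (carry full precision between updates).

0.692

After 'positive': P(carrier) = 0.75·0.2000 / (0.75·0.2000 + 0.25·0.8000) ≈ 0.4286
After 'positive': P(carrier) = 0.75·0.4286 / (0.75·0.4286 + 0.25·0.5714) ≈ 0.6923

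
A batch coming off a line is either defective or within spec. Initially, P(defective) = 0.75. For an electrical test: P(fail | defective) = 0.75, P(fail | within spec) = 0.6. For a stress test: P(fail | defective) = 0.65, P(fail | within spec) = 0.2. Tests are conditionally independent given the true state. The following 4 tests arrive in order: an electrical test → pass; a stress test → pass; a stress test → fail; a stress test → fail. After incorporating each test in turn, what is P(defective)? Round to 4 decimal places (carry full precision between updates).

0.8965

Each posterior becomes the prior for the next update.
After an electrical test='pass': P(defective) = 0.25·0.7500 / (0.25·0.7500 + 0.4·0.2500) ≈ 0.6522
After a stress test='pass': P(defective) = 0.35·0.6522 / (0.35·0.6522 + 0.8·0.3478) ≈ 0.4506
After a stress test='fail': P(defective) = 0.65·0.4506 / (0.65·0.4506 + 0.2·0.5494) ≈ 0.7272
After a stress test='fail': P(defective) = 0.65·0.7272 / (0.65·0.7272 + 0.2·0.2728) ≈ 0.8965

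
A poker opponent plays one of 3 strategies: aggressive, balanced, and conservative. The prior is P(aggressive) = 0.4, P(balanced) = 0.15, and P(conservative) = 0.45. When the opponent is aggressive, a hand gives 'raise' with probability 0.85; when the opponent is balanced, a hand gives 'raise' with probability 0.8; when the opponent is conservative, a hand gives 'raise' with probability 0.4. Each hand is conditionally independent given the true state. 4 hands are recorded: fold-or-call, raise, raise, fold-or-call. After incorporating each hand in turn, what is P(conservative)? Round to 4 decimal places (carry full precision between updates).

0.7148

Apply Bayes' rule sequentially, carrying P(conservative) forward.
After 'fold-or-call': normaliser = 0.15·0.4000 + 0.2·0.1500 + 0.6·0.4500; P(aggressive) ≈ 0.1667, P(balanced) ≈ 0.0833, P(conservative) ≈ 0.7500
After 'raise': normaliser = 0.85·0.1667 + 0.8·0.0833 + 0.4·0.7500; P(aggressive) ≈ 0.2787, P(balanced) ≈ 0.1311, P(conservative) ≈ 0.5902
After 'raise': normaliser = 0.85·0.2787 + 0.8·0.1311 + 0.4·0.5902; P(aggressive) ≈ 0.4099, P(balanced) ≈ 0.1816, P(conservative) ≈ 0.4085
After 'fold-or-call': normaliser = 0.15·0.4099 + 0.2·0.1816 + 0.6·0.4085; P(aggressive) ≈ 0.1793, P(balanced) ≈ 0.1059, P(conservative) ≈ 0.7148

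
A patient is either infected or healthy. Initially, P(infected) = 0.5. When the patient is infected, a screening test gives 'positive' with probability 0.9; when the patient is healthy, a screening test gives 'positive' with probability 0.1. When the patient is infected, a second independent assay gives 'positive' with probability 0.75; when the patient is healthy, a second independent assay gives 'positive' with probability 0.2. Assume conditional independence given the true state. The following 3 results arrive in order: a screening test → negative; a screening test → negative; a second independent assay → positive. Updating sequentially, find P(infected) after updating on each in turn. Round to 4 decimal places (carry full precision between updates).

0.0442

Apply Bayes' rule sequentially, carrying P(infected) forward.
After a screening test='negative': P(infected) = 0.1·0.5000 / (0.1·0.5000 + 0.9·0.5000) ≈ 0.1000
After a screening test='negative': P(infected) = 0.1·0.1000 / (0.1·0.1000 + 0.9·0.9000) ≈ 0.0122
After a second independent assay='positive': P(infected) = 0.75·0.0122 / (0.75·0.0122 + 0.2·0.9878) ≈ 0.0442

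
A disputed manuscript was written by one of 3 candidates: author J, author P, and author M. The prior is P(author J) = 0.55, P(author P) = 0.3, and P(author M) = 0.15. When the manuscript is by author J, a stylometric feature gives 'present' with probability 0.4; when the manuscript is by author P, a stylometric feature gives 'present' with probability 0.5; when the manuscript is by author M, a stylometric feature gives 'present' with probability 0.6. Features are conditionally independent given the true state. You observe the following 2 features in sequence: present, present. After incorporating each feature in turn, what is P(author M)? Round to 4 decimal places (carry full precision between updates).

After 'present': normaliser = 0.4·0.5500 + 0.5·0.3000 + 0.6·0.1500; P(author J) ≈ 0.4783, P(author P) ≈ 0.3261, P(author M) ≈ 0.1957
After 'present': normaliser = 0.4·0.4783 + 0.5·0.3261 + 0.6·0.1957; P(author J) ≈ 0.4055, P(author P) ≈ 0.3456, P(author M) ≈ 0.2488

0.2488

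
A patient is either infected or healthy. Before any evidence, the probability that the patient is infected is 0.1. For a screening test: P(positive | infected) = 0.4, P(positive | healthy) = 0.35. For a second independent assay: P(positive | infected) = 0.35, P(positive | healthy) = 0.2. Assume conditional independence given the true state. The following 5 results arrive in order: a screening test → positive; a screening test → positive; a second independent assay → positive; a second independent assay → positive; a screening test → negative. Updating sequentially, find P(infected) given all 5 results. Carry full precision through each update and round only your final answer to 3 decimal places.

Apply Bayes' rule sequentially, carrying P(infected) forward.
After a screening test='positive': P(infected) = 0.4·0.1000 / (0.4·0.1000 + 0.35·0.9000) ≈ 0.1127
After a screening test='positive': P(infected) = 0.4·0.1127 / (0.4·0.1127 + 0.35·0.8873) ≈ 0.1267
After a second independent assay='positive': P(infected) = 0.35·0.1267 / (0.35·0.1267 + 0.2·0.8733) ≈ 0.2025
After a second independent assay='positive': P(infected) = 0.35·0.2025 / (0.35·0.2025 + 0.2·0.7975) ≈ 0.3077
After a screening test='negative': P(infected) = 0.6·0.3077 / (0.6·0.3077 + 0.65·0.6923) ≈ 0.2909

0.291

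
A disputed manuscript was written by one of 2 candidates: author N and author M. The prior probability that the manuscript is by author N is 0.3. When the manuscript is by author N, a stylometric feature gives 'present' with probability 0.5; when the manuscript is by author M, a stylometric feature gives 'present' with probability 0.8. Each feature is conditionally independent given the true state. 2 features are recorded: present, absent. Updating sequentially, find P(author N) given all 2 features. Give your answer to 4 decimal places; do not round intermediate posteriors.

After 'present': P(author N) = 0.5·0.3000 / (0.5·0.3000 + 0.8·0.7000) ≈ 0.2113
After 'absent': P(author N) = 0.5·0.2113 / (0.5·0.2113 + 0.2·0.7887) ≈ 0.4011

0.4011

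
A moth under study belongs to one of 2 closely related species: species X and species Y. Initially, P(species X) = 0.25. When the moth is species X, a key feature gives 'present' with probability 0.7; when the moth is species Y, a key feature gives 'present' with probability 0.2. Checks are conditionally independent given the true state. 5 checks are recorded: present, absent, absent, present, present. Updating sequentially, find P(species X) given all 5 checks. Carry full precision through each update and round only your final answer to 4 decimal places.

After 'present': P(species X) = 0.7·0.2500 / (0.7·0.2500 + 0.2·0.7500) ≈ 0.5385
After 'absent': P(species X) = 0.3·0.5385 / (0.3·0.5385 + 0.8·0.4615) ≈ 0.3043
After 'absent': P(species X) = 0.3·0.3043 / (0.3·0.3043 + 0.8·0.6957) ≈ 0.1409
After 'present': P(species X) = 0.7·0.1409 / (0.7·0.1409 + 0.2·0.8591) ≈ 0.3648
After 'present': P(species X) = 0.7·0.3648 / (0.7·0.3648 + 0.2·0.6352) ≈ 0.6677

0.6677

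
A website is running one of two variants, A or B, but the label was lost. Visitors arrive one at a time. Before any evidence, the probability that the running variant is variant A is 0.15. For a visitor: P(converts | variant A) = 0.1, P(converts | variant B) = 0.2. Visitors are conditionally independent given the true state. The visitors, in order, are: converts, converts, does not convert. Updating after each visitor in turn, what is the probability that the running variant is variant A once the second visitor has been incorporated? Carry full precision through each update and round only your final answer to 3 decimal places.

After 'converts': P(A) = 0.1·0.1500 / (0.1·0.1500 + 0.2·0.8500) ≈ 0.0811
After 'converts': P(A) = 0.1·0.0811 / (0.1·0.0811 + 0.2·0.9189) ≈ 0.0423

0.042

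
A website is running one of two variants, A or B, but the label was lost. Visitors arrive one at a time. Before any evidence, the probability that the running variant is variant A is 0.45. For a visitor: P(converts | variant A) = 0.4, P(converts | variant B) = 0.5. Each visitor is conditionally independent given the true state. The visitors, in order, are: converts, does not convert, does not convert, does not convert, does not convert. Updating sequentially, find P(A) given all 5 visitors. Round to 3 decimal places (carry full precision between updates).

Apply Bayes' rule sequentially, carrying P(A) forward.
After 'converts': P(A) = 0.4·0.4500 / (0.4·0.4500 + 0.5·0.5500) ≈ 0.3956
After 'does not convert': P(A) = 0.6·0.3956 / (0.6·0.3956 + 0.5·0.6044) ≈ 0.4399
After 'does not convert': P(A) = 0.6·0.4399 / (0.6·0.4399 + 0.5·0.5601) ≈ 0.4852
After 'does not convert': P(A) = 0.6·0.4852 / (0.6·0.4852 + 0.5·0.5148) ≈ 0.5307
After 'does not convert': P(A) = 0.6·0.5307 / (0.6·0.5307 + 0.5·0.4693) ≈ 0.5758

0.576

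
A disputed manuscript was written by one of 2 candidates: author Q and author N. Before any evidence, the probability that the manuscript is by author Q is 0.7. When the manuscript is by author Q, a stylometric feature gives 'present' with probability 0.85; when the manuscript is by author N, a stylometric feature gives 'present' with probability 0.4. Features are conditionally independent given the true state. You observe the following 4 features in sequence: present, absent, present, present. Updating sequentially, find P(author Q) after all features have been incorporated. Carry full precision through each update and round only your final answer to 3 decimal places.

After 'present': P(author Q) = 0.85·0.7000 / (0.85·0.7000 + 0.4·0.3000) ≈ 0.8322
After 'absent': P(author Q) = 0.15·0.8322 / (0.15·0.8322 + 0.6·0.1678) ≈ 0.5535
After 'present': P(author Q) = 0.85·0.5535 / (0.85·0.5535 + 0.4·0.4465) ≈ 0.7248
After 'present': P(author Q) = 0.85·0.7248 / (0.85·0.7248 + 0.4·0.2752) ≈ 0.8484

0.848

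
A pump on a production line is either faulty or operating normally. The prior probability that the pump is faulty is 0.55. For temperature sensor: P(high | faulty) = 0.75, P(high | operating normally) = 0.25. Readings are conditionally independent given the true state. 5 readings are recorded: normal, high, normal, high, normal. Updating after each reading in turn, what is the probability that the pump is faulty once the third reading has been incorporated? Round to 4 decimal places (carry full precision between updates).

After 'normal': P(faulty) = 0.25·0.5500 / (0.25·0.5500 + 0.75·0.4500) ≈ 0.2895
After 'high': P(faulty) = 0.75·0.2895 / (0.75·0.2895 + 0.25·0.7105) ≈ 0.5500
After 'normal': P(faulty) = 0.25·0.5500 / (0.25·0.5500 + 0.75·0.4500) ≈ 0.2895

0.2895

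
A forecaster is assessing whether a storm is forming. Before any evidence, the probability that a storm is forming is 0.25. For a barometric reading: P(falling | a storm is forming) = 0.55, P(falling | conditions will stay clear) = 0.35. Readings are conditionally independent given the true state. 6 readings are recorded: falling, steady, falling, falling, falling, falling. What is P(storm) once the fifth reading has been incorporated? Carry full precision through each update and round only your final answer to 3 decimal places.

After 'falling': P(storm) = 0.55·0.2500 / (0.55·0.2500 + 0.35·0.7500) ≈ 0.3438
After 'steady': P(storm) = 0.45·0.3438 / (0.45·0.3438 + 0.65·0.6562) ≈ 0.2661
After 'falling': P(storm) = 0.55·0.2661 / (0.55·0.2661 + 0.35·0.7339) ≈ 0.3630
After 'falling': P(storm) = 0.55·0.3630 / (0.55·0.3630 + 0.35·0.6370) ≈ 0.4724
After 'falling': P(storm) = 0.55·0.4724 / (0.55·0.4724 + 0.35·0.5276) ≈ 0.5846

0.585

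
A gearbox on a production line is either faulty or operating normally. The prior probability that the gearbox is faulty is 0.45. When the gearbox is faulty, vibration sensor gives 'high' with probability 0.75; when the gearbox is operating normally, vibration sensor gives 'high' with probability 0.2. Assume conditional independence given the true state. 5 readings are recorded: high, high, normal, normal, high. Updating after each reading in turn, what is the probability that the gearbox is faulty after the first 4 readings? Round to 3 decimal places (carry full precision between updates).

Apply Bayes' rule sequentially, carrying P(faulty) forward.
After 'high': P(faulty) = 0.75·0.4500 / (0.75·0.4500 + 0.2·0.5500) ≈ 0.7542
After 'high': P(faulty) = 0.75·0.7542 / (0.75·0.7542 + 0.2·0.2458) ≈ 0.9200
After 'normal': P(faulty) = 0.25·0.9200 / (0.25·0.9200 + 0.8·0.0800) ≈ 0.7824
After 'normal': P(faulty) = 0.25·0.7824 / (0.25·0.7824 + 0.8·0.2176) ≈ 0.5291

0.529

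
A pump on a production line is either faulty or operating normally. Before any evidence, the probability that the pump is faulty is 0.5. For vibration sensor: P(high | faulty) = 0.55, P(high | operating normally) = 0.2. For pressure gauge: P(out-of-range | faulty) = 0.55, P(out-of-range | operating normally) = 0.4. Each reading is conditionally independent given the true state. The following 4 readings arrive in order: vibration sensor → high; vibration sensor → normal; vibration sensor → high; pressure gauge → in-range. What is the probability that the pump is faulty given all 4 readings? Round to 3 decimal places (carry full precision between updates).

0.761

After vibration sensor='high': P(faulty) = 0.55·0.5000 / (0.55·0.5000 + 0.2·0.5000) ≈ 0.7333
After vibration sensor='normal': P(faulty) = 0.45·0.7333 / (0.45·0.7333 + 0.8·0.2667) ≈ 0.6074
After vibration sensor='high': P(faulty) = 0.55·0.6074 / (0.55·0.6074 + 0.2·0.3926) ≈ 0.8097
After pressure gauge='in-range': P(faulty) = 0.45·0.8097 / (0.45·0.8097 + 0.6·0.1903) ≈ 0.7614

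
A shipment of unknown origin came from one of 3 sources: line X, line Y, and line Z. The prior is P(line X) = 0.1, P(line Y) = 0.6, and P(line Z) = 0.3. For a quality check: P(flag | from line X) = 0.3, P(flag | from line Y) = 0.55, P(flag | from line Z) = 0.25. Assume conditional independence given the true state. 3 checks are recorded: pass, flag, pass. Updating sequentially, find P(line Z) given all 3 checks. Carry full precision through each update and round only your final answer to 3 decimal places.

0.341

Each posterior becomes the prior for the next update.
After 'pass': normaliser = 0.7·0.1000 + 0.45·0.6000 + 0.75·0.3000; P(line X) ≈ 0.1239, P(line Y) ≈ 0.4779, P(line Z) ≈ 0.3982
After 'flag': normaliser = 0.3·0.1239 + 0.55·0.4779 + 0.25·0.3982; P(line X) ≈ 0.0930, P(line Y) ≈ 0.6578, P(line Z) ≈ 0.2492
After 'pass': normaliser = 0.7·0.0930 + 0.45·0.6578 + 0.75·0.2492; P(line X) ≈ 0.1188, P(line Y) ≈ 0.5402, P(line Z) ≈ 0.3410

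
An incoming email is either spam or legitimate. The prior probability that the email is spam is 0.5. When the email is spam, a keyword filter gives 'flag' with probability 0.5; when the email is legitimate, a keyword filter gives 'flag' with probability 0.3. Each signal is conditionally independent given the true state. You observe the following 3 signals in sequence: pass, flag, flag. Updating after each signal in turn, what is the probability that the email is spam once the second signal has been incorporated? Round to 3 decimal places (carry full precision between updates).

0.543

Each posterior becomes the prior for the next update.
After 'pass': P(spam) = 0.5·0.5000 / (0.5·0.5000 + 0.7·0.5000) ≈ 0.4167
After 'flag': P(spam) = 0.5·0.4167 / (0.5·0.4167 + 0.3·0.5833) ≈ 0.5435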